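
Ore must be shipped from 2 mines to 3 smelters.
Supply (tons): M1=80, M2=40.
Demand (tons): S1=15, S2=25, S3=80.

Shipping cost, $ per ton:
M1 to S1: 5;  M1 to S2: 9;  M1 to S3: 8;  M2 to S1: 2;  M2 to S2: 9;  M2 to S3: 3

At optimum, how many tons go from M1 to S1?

Optimal shipments:
  M1->S1: 15 tons
  M1->S2: 25 tons
  M1->S3: 40 tons
  M2->S3: 40 tons
Total cost = $740.
So M1→S1 carries 15 tons.

15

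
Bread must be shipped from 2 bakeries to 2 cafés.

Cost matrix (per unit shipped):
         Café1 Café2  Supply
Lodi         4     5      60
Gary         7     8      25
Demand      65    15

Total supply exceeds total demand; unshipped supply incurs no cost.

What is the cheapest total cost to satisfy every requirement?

395

An optimal shipping plan:
  Lodi→Café1: 45 × 4 = 180
  Lodi→Café2: 15 × 5 = 75
  Gary→Café1: 20 × 7 = 140
Total = 180 + 75 + 140 = 395.
(Supply check: Lodi ships 60; Gary ships 20.)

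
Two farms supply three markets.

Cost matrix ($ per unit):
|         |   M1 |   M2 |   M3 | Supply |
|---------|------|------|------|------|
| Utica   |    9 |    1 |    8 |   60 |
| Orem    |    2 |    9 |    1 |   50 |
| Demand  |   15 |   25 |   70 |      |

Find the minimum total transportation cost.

An optimal shipping plan:
  Utica to M1: 15 × $9 = $135
  Utica to M2: 25 × $1 = $25
  Utica to M3: 20 × $8 = $160
  Orem to M3: 50 × $1 = $50
Total = 135 + 25 + 160 + 50 = $370.

370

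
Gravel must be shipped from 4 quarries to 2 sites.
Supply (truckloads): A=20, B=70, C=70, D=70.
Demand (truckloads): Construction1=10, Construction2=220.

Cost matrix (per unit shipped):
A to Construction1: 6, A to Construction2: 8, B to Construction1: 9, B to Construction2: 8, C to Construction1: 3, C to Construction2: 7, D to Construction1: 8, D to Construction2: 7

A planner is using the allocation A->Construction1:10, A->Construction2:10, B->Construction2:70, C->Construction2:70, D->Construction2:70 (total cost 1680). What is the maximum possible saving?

Current plan cost = 10·6 + 10·8 + 70·8 + 70·7 + 70·7 = 1680.
Optimal plan:
  A->Construction2: 20 × 8 = 160
  B->Construction2: 70 × 8 = 560
  C->Construction1: 10 × 3 = 30
  C->Construction2: 60 × 7 = 420
  D->Construction2: 70 × 7 = 490
Optimal cost = 1660.
Saving = 1680 − 1660 = 20.

20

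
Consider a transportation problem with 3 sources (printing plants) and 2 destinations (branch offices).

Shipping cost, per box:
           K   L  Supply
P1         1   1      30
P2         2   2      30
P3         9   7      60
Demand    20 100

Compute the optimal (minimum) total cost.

Optimal allocation:
  P1→K: 20 × 1 = 20
  P1→L: 10 × 1 = 10
  P2→L: 30 × 2 = 60
  P3→L: 60 × 7 = 420
Total = 20 + 10 + 60 + 420 = 510.

510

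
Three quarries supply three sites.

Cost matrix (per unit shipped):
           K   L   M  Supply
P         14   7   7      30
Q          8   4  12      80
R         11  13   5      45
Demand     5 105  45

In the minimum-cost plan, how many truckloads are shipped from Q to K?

The minimum-cost plan:
  P–L: 30 × 7 = 210
  Q–K: 5 × 8 = 40
  Q–L: 75 × 4 = 300
  R–M: 45 × 5 = 225
Total cost = 775.
So Q→K carries 5 truckloads.

5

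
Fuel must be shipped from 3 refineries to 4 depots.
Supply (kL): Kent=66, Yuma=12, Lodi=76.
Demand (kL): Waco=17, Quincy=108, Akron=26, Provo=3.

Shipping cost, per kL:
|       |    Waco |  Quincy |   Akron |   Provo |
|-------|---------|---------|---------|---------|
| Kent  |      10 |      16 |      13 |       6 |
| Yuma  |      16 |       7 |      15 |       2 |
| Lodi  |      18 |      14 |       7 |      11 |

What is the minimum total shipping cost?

1890

Optimal allocation:
  Kent→Waco: 17 × 10 = 170
  Kent→Quincy: 46 × 16 = 736
  Kent→Provo: 3 × 6 = 18
  Yuma→Quincy: 12 × 7 = 84
  Lodi→Quincy: 50 × 14 = 700
  Lodi→Akron: 26 × 7 = 182
Total = 170 + 736 + 18 + 84 + 700 + 182 = 1890.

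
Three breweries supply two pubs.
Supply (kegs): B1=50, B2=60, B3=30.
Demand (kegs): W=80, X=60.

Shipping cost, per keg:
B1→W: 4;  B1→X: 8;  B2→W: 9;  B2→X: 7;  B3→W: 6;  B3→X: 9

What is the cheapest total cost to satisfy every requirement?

800

A cheapest plan:
  B1→W: 50 kegs
  B2→X: 60 kegs
  B3→W: 30 kegs
Total cost = 800.
(Supply check: B1 ships 50; B2 ships 60; B3 ships 30.)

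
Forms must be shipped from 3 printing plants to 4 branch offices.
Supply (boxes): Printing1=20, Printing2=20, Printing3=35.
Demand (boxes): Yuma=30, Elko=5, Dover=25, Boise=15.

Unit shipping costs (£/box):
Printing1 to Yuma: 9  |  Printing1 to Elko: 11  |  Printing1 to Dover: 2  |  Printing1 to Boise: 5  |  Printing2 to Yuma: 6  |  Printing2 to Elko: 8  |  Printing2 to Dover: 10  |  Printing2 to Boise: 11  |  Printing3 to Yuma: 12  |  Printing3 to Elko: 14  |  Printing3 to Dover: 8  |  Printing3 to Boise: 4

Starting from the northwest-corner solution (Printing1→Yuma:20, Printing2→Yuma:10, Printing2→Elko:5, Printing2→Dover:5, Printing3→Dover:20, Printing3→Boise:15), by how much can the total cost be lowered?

Current plan cost = 20·9 + 10·6 + 5·8 + 5·10 + 20·8 + 15·4 = £550.
Optimal plan:
  Printing1->Dover: 20 × £2 = £40
  Printing2->Yuma: 15 × £6 = £90
  Printing2->Elko: 5 × £8 = £40
  Printing3->Yuma: 15 × £12 = £180
  Printing3->Dover: 5 × £8 = £40
  Printing3->Boise: 15 × £4 = £60
Optimal cost = £450.
Saving = 550 − 450 = £100.

100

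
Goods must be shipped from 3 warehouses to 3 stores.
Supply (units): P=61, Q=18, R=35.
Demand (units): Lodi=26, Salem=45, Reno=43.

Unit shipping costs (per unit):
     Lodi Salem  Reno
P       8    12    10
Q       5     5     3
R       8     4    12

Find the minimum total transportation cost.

One minimum-cost allocation:
  P to Lodi: 26 × 8 = 208
  P to Salem: 10 × 12 = 120
  P to Reno: 25 × 10 = 250
  Q to Reno: 18 × 3 = 54
  R to Salem: 35 × 4 = 140
Total = 208 + 120 + 250 + 54 + 140 = 772.
(Supply check: P ships 61; Q ships 18; R ships 35.)

772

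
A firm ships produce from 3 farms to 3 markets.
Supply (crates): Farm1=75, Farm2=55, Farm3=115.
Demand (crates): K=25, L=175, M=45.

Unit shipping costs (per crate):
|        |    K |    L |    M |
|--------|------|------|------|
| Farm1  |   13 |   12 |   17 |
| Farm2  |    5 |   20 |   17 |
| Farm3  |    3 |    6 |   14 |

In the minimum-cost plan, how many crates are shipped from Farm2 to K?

25

Solving gives:
  Farm1–L: 60 × 12 = 720
  Farm1–M: 15 × 17 = 255
  Farm2–K: 25 × 5 = 125
  Farm2–M: 30 × 17 = 510
  Farm3–L: 115 × 6 = 690
Total cost = 2300.
So Farm2→K carries 25 crates.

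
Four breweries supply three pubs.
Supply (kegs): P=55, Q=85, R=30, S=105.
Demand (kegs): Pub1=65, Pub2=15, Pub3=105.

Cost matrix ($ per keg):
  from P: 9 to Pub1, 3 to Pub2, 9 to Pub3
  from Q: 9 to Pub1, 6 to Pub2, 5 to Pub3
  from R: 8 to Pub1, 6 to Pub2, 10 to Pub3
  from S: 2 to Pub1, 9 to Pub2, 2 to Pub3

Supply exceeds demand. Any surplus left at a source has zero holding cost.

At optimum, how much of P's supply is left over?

Minimum-cost shipments:
  P->Pub2: 15 kegs
  Q->Pub3: 65 kegs
  S->Pub1: 65 kegs
  S->Pub3: 40 kegs
Total cost = $580.
P ships 15 of its 55, leaving 40.

40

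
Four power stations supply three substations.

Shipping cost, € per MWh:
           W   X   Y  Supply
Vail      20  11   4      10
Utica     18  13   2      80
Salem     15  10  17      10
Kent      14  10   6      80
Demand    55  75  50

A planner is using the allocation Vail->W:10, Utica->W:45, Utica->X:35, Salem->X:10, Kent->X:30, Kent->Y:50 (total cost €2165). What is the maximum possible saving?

Current plan cost = 10·20 + 45·18 + 35·13 + 10·10 + 30·10 + 50·6 = €2165.
Optimal plan:
  Vail to X: 10 × €11 = €110
  Utica to X: 30 × €13 = €390
  Utica to Y: 50 × €2 = €100
  Salem to X: 10 × €10 = €100
  Kent to W: 55 × €14 = €770
  Kent to X: 25 × €10 = €250
Optimal cost = €1720.
Saving = 2165 − 1720 = €445.

445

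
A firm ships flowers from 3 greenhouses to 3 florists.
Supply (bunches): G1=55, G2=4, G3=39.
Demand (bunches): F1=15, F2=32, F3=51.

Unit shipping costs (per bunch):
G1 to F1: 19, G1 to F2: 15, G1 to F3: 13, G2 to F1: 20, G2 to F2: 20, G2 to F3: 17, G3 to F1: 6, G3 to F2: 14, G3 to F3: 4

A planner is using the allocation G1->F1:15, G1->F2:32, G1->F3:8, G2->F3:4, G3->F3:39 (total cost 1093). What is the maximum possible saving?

60

Current plan cost = 15·19 + 32·15 + 8·13 + 4·17 + 39·4 = 1093.
Optimal plan:
  G1 to F2: 32 bunches
  G1 to F3: 23 bunches
  G2 to F3: 4 bunches
  G3 to F1: 15 bunches
  G3 to F3: 24 bunches
Optimal cost = 1033.
Saving = 1093 − 1033 = 60.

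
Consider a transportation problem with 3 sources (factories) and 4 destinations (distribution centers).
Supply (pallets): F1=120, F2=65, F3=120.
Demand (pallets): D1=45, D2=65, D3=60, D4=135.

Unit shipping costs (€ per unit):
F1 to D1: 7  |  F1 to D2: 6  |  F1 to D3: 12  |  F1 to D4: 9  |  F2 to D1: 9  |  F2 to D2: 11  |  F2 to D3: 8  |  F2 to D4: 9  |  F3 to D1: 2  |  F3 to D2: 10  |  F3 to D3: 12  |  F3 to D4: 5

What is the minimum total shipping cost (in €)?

1875

A cheapest plan:
  F1–D2: 65 × €6 = €390
  F1–D4: 55 × €9 = €495
  F2–D3: 60 × €8 = €480
  F2–D4: 5 × €9 = €45
  F3–D1: 45 × €2 = €90
  F3–D4: 75 × €5 = €375
Total = 390 + 495 + 480 + 45 + 90 + 375 = €1875.
(Supply check: F1 ships 120; F2 ships 65; F3 ships 120.)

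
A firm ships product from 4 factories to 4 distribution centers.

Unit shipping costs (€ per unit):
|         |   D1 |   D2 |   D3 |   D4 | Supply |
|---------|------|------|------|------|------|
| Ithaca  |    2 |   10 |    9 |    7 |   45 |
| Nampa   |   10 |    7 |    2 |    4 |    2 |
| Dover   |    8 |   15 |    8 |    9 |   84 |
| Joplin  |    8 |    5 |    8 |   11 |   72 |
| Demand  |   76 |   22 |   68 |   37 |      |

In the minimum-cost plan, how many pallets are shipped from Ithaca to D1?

45

The minimum-cost plan:
  Ithaca→D1: 45 × €2 = €90
  Nampa→D3: 2 × €2 = €4
  Dover→D3: 47 × €8 = €376
  Dover→D4: 37 × €9 = €333
  Joplin→D1: 31 × €8 = €248
  Joplin→D2: 22 × €5 = €110
  Joplin→D3: 19 × €8 = €152
Total cost = €1313.
So Ithaca→D1 carries 45 pallets.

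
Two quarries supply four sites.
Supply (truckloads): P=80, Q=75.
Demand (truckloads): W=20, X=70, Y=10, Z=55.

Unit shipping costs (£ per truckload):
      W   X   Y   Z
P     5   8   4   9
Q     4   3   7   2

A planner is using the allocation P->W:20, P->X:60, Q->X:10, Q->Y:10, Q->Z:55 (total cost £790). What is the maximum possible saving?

Current plan cost = 20·5 + 60·8 + 10·3 + 10·7 + 55·2 = £790.
Optimal plan:
  P->W: 20 × £5 = £100
  P->X: 50 × £8 = £400
  P->Y: 10 × £4 = £40
  Q->X: 20 × £3 = £60
  Q->Z: 55 × £2 = £110
Optimal cost = £710.
Saving = 790 − 710 = £80.

80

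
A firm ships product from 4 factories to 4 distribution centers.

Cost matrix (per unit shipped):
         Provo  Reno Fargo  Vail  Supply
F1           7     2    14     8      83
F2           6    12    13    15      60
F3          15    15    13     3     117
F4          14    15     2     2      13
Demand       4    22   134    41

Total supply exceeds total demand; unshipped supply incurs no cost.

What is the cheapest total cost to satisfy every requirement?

An optimal shipping plan:
  F1->Reno: 22 × 2 = 44
  F2->Provo: 4 × 6 = 24
  F2->Fargo: 45 × 13 = 585
  F3->Fargo: 76 × 13 = 988
  F3->Vail: 41 × 3 = 123
  F4->Fargo: 13 × 2 = 26
Total = 44 + 24 + 585 + 988 + 123 + 26 = 1790.
(Supply check: F1 ships 22; F2 ships 49; F3 ships 117; F4 ships 13.)

1790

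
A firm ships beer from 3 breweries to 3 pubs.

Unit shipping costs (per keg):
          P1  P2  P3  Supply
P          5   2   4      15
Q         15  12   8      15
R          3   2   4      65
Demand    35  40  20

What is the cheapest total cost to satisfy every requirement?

325

A cheapest plan:
  P->P2: 10 kegs
  P->P3: 5 kegs
  Q->P3: 15 kegs
  R->P1: 35 kegs
  R->P2: 30 kegs
Total cost = 325.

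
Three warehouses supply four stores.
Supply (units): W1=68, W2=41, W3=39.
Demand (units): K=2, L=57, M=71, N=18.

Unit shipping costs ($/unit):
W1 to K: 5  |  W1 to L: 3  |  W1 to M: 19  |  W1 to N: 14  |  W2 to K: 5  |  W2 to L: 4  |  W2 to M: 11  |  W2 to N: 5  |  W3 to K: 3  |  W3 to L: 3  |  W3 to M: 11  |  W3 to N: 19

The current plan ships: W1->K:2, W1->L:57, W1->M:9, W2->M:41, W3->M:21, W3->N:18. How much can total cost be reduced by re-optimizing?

Current plan cost = 2·5 + 57·3 + 9·19 + 41·11 + 21·11 + 18·19 = $1376.
Optimal plan:
  W1–K: 2 × $5 = $10
  W1–L: 57 × $3 = $171
  W1–M: 9 × $19 = $171
  W2–M: 23 × $11 = $253
  W2–N: 18 × $5 = $90
  W3–M: 39 × $11 = $429
Optimal cost = $1124.
Saving = 1376 − 1124 = $252.

252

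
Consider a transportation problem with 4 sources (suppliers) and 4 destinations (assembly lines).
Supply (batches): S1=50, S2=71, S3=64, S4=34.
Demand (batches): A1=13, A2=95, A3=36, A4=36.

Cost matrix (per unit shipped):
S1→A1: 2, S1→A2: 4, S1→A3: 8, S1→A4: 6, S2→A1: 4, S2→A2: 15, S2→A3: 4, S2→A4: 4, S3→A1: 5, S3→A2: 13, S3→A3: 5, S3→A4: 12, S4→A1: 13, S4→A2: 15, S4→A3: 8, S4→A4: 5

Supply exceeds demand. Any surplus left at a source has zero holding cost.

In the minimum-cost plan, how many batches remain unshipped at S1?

Minimum-cost shipments:
  S1 to A2: 50 × 4 = 200
  S2 to A1: 13 × 4 = 52
  S2 to A3: 22 × 4 = 88
  S2 to A4: 36 × 4 = 144
  S3 to A2: 45 × 13 = 585
  S3 to A3: 14 × 5 = 70
Total cost = 1139.
S1 ships 50 of its 50, leaving 0.

0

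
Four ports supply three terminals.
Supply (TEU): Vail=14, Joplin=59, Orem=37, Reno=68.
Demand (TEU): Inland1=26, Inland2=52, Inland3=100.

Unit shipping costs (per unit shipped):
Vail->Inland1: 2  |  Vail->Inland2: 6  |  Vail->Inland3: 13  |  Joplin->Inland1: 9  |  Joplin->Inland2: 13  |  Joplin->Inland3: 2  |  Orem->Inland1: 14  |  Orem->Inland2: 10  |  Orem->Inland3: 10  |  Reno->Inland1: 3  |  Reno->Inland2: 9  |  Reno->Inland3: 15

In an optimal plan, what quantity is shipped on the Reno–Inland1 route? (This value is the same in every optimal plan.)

The minimum-cost plan:
  Vail→Inland2: 14 × 6 = 84
  Joplin→Inland3: 59 × 2 = 118
  Orem→Inland3: 37 × 10 = 370
  Reno→Inland1: 26 × 3 = 78
  Reno→Inland2: 38 × 9 = 342
  Reno→Inland3: 4 × 15 = 60
Total cost = 1052.
So Reno→Inland1 carries 26 TEU.

26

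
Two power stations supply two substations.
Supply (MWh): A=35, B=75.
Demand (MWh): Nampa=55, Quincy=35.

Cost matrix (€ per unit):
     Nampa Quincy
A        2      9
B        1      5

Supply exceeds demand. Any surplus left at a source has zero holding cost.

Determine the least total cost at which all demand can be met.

An optimal shipping plan:
  A–Nampa: 15 MWh
  B–Nampa: 40 MWh
  B–Quincy: 35 MWh
Total cost = €245.

245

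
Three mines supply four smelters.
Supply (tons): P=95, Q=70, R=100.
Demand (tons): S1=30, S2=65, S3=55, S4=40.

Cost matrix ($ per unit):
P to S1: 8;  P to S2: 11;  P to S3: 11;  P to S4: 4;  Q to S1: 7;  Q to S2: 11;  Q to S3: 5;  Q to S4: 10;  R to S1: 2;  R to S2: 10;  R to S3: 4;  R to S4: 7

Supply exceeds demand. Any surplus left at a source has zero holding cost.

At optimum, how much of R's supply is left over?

0

An optimal plan:
  P–S4: 40 × $4 = $160
  Q–S2: 50 × $11 = $550
  R–S1: 30 × $2 = $60
  R–S2: 15 × $10 = $150
  R–S3: 55 × $4 = $220
Total cost = $1140.
R ships 100 of its 100, leaving 0.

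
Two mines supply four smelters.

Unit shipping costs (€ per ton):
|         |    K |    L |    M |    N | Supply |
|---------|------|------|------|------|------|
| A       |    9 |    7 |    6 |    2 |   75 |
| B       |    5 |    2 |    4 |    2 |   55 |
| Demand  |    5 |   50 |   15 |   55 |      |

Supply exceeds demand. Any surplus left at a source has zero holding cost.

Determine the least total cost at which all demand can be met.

A cheapest plan:
  A→M: 15 × €6 = €90
  A→N: 55 × €2 = €110
  B→K: 5 × €5 = €25
  B→L: 50 × €2 = €100
Total = 90 + 110 + 25 + 100 = €325.
(Supply check: A ships 70; B ships 55.)

325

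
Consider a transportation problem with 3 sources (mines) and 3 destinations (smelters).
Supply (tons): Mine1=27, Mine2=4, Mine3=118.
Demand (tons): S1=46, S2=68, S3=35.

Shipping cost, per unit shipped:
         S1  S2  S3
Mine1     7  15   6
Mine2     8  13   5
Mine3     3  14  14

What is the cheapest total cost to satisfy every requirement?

1328

One minimum-cost allocation:
  Mine1->S3: 27 tons
  Mine2->S3: 4 tons
  Mine3->S1: 46 tons
  Mine3->S2: 68 tons
  Mine3->S3: 4 tons
Total cost = 1328.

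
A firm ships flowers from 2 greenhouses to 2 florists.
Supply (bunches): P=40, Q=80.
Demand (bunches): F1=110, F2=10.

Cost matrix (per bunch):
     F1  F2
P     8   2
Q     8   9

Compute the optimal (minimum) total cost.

An optimal shipping plan:
  P–F1: 30 × 8 = 240
  P–F2: 10 × 2 = 20
  Q–F1: 80 × 8 = 640
Total = 240 + 20 + 640 = 900.
(Supply check: P ships 40; Q ships 80.)

900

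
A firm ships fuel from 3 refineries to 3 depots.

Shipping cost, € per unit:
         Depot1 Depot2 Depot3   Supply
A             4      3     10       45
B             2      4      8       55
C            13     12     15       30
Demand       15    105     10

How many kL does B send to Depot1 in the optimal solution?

Solving gives:
  A–Depot2: 45 × €3 = €135
  B–Depot1: 15 × €2 = €30
  B–Depot2: 40 × €4 = €160
  C–Depot2: 20 × €12 = €240
  C–Depot3: 10 × €15 = €150
Total cost = €715.
So B→Depot1 carries 15 kL.

15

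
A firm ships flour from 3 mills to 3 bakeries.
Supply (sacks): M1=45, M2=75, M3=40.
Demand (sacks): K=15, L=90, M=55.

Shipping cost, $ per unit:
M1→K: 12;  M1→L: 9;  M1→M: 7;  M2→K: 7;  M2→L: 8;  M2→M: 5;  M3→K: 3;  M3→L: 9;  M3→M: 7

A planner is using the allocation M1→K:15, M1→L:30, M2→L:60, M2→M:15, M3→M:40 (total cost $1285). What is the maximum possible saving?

175

Current plan cost = 15·12 + 30·9 + 60·8 + 15·5 + 40·7 = $1285.
Optimal plan:
  M1->L: 45 × $9 = $405
  M2->L: 20 × $8 = $160
  M2->M: 55 × $5 = $275
  M3->K: 15 × $3 = $45
  M3->L: 25 × $9 = $225
Optimal cost = $1110.
Saving = 1285 − 1110 = $175.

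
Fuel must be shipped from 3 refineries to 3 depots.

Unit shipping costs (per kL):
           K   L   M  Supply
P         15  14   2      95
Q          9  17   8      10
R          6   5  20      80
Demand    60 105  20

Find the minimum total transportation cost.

1630

An optimal shipping plan:
  P→L: 75 × 14 = 1050
  P→M: 20 × 2 = 40
  Q→K: 10 × 9 = 90
  R→K: 50 × 6 = 300
  R→L: 30 × 5 = 150
Total = 1050 + 40 + 90 + 300 + 150 = 1630.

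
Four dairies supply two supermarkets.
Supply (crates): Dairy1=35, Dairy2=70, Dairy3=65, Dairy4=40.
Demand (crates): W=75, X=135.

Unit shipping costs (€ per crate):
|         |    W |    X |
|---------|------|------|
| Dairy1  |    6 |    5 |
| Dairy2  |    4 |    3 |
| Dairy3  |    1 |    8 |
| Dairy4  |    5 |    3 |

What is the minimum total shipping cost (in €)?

An optimal shipping plan:
  Dairy1->W: 10 × €6 = €60
  Dairy1->X: 25 × €5 = €125
  Dairy2->X: 70 × €3 = €210
  Dairy3->W: 65 × €1 = €65
  Dairy4->X: 40 × €3 = €120
Total = 60 + 125 + 210 + 65 + 120 = €580.

580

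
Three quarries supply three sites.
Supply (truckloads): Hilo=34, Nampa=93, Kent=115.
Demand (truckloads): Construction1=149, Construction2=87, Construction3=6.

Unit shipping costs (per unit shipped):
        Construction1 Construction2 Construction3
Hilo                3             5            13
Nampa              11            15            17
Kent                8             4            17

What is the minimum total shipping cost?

1733

Optimal allocation:
  Hilo->Construction1: 34 × 3 = 102
  Nampa->Construction1: 87 × 11 = 957
  Nampa->Construction3: 6 × 17 = 102
  Kent->Construction1: 28 × 8 = 224
  Kent->Construction2: 87 × 4 = 348
Total = 102 + 957 + 102 + 224 + 348 = 1733.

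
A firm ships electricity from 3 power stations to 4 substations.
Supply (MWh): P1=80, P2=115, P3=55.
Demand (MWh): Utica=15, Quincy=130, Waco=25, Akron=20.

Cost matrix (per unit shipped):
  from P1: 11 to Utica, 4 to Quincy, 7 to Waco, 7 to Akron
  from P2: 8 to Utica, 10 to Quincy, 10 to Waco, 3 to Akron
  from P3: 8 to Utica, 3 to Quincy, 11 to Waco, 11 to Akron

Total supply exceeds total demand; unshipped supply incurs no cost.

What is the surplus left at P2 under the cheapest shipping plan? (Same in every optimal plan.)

An optimal plan:
  P1->Quincy: 75 × 4 = 300
  P1->Waco: 5 × 7 = 35
  P2->Utica: 15 × 8 = 120
  P2->Waco: 20 × 10 = 200
  P2->Akron: 20 × 3 = 60
  P3->Quincy: 55 × 3 = 165
Total cost = 880.
P2 ships 55 of its 115, leaving 60.

60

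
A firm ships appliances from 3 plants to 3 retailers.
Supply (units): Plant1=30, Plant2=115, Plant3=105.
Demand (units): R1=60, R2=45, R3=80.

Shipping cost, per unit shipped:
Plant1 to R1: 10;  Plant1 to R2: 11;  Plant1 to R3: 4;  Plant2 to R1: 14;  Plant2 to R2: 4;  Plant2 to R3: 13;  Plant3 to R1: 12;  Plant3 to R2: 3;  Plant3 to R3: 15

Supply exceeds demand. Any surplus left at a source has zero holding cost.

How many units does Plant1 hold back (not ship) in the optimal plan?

0

An optimal plan:
  Plant1–R3: 30 × 4 = 120
  Plant2–R3: 50 × 13 = 650
  Plant3–R1: 60 × 12 = 720
  Plant3–R2: 45 × 3 = 135
Total cost = 1625.
Plant1 ships 30 of its 30, leaving 0.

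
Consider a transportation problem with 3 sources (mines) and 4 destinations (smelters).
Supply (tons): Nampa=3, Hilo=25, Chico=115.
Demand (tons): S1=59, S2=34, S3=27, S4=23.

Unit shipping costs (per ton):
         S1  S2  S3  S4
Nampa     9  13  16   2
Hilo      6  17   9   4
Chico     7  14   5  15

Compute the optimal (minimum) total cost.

1105

An optimal shipping plan:
  Nampa to S4: 3 × 2 = 6
  Hilo to S1: 5 × 6 = 30
  Hilo to S4: 20 × 4 = 80
  Chico to S1: 54 × 7 = 378
  Chico to S2: 34 × 14 = 476
  Chico to S3: 27 × 5 = 135
Total = 6 + 30 + 80 + 378 + 476 + 135 = 1105.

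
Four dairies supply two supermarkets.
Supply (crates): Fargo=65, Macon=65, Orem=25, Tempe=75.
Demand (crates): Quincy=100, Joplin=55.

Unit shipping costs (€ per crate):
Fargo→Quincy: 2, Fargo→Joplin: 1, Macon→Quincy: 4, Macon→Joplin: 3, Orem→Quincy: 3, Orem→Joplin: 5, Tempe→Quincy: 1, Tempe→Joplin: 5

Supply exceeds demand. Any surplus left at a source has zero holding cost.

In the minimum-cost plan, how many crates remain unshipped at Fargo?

0

An optimal plan:
  Fargo–Quincy: 10 × €2 = €20
  Fargo–Joplin: 55 × €1 = €55
  Orem–Quincy: 15 × €3 = €45
  Tempe–Quincy: 75 × €1 = €75
Total cost = €195.
Fargo ships 65 of its 65, leaving 0.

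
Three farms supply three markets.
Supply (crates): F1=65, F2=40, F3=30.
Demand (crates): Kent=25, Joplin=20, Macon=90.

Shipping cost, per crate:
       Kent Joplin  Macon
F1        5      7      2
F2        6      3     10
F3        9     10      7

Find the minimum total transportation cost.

One minimum-cost allocation:
  F1–Macon: 65 crates
  F2–Kent: 20 crates
  F2–Joplin: 20 crates
  F3–Kent: 5 crates
  F3–Macon: 25 crates
Total cost = 530.
(Supply check: F1 ships 65; F2 ships 40; F3 ships 30.)

530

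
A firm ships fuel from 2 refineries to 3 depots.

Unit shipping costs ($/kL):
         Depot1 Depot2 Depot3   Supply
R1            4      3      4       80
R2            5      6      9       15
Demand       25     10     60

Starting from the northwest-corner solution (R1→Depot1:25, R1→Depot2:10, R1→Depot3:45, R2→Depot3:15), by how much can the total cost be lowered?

60

Current plan cost = 25·4 + 10·3 + 45·4 + 15·9 = $445.
Optimal plan:
  R1→Depot1: 10 × $4 = $40
  R1→Depot2: 10 × $3 = $30
  R1→Depot3: 60 × $4 = $240
  R2→Depot1: 15 × $5 = $75
Optimal cost = $385.
Saving = 445 − 385 = $60.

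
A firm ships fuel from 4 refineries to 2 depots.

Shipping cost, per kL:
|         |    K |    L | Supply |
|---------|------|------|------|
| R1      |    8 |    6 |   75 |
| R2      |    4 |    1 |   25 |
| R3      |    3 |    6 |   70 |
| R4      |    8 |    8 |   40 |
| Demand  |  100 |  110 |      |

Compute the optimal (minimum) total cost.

One minimum-cost allocation:
  R1 to L: 75 × 6 = 450
  R2 to L: 25 × 1 = 25
  R3 to K: 70 × 3 = 210
  R4 to K: 30 × 8 = 240
  R4 to L: 10 × 8 = 80
Total = 450 + 25 + 210 + 240 + 80 = 1005.

1005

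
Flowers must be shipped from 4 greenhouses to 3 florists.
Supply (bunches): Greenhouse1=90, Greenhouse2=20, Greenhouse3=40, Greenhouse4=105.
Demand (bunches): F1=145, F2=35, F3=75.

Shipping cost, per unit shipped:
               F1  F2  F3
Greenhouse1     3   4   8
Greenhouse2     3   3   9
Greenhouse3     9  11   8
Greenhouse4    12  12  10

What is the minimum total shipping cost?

An optimal shipping plan:
  Greenhouse1->F1: 90 × 3 = 270
  Greenhouse2->F1: 15 × 3 = 45
  Greenhouse2->F2: 5 × 3 = 15
  Greenhouse3->F1: 40 × 9 = 360
  Greenhouse4->F2: 30 × 12 = 360
  Greenhouse4->F3: 75 × 10 = 750
Total = 270 + 45 + 15 + 360 + 360 + 750 = 1800.

1800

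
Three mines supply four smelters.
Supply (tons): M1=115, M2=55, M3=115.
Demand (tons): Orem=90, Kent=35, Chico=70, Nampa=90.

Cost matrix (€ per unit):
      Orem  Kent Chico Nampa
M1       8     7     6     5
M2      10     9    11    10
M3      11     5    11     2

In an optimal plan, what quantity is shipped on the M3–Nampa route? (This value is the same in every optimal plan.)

The minimum-cost plan:
  M1 to Orem: 35 × €8 = €280
  M1 to Kent: 10 × €7 = €70
  M1 to Chico: 70 × €6 = €420
  M2 to Orem: 55 × €10 = €550
  M3 to Kent: 25 × €5 = €125
  M3 to Nampa: 90 × €2 = €180
Total cost = €1625.
So M3→Nampa carries 90 tons.

90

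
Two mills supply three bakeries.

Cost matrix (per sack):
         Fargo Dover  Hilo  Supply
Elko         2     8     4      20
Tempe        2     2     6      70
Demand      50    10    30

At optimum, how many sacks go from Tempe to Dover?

Solving gives:
  Elko to Hilo: 20 sacks
  Tempe to Fargo: 50 sacks
  Tempe to Dover: 10 sacks
  Tempe to Hilo: 10 sacks
Total cost = 260.
So Tempe→Dover carries 10 sacks.

10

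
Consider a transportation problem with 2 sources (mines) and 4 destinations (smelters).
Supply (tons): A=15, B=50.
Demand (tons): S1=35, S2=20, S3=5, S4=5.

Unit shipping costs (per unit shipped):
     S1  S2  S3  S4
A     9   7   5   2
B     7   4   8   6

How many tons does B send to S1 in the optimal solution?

Optimal shipments:
  A–S1: 5 × 9 = 45
  A–S3: 5 × 5 = 25
  A–S4: 5 × 2 = 10
  B–S1: 30 × 7 = 210
  B–S2: 20 × 4 = 80
Total cost = 370.
So B→S1 carries 30 tons.

30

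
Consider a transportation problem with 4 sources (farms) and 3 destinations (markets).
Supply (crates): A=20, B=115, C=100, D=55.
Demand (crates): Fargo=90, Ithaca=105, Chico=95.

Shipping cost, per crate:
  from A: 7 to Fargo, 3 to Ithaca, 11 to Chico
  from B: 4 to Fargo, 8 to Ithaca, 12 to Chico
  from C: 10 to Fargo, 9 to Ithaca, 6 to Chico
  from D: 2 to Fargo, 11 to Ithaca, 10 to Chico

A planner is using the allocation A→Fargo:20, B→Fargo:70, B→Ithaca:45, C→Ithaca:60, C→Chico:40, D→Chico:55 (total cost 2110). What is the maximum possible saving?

Current plan cost = 20·7 + 70·4 + 45·8 + 60·9 + 40·6 + 55·10 = 2110.
Optimal plan:
  A→Ithaca: 20 × 3 = 60
  B→Fargo: 35 × 4 = 140
  B→Ithaca: 80 × 8 = 640
  C→Ithaca: 5 × 9 = 45
  C→Chico: 95 × 6 = 570
  D→Fargo: 55 × 2 = 110
Optimal cost = 1565.
Saving = 2110 − 1565 = 545.

545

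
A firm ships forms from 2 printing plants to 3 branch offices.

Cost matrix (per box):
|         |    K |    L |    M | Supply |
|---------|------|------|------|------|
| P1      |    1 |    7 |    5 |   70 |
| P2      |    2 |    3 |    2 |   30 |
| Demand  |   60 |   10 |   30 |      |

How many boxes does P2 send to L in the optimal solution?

10

The minimum-cost plan:
  P1–K: 60 × 1 = 60
  P1–M: 10 × 5 = 50
  P2–L: 10 × 3 = 30
  P2–M: 20 × 2 = 40
Total cost = 180.
So P2→L carries 10 boxes.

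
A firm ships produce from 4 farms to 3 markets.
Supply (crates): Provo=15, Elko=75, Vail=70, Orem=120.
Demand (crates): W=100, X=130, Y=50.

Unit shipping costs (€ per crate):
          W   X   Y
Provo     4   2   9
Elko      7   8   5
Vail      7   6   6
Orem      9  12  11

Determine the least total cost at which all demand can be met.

2040

An optimal shipping plan:
  Provo to X: 15 × €2 = €30
  Elko to X: 25 × €8 = €200
  Elko to Y: 50 × €5 = €250
  Vail to X: 70 × €6 = €420
  Orem to W: 100 × €9 = €900
  Orem to X: 20 × €12 = €240
Total = 30 + 200 + 250 + 420 + 900 + 240 = €2040.
(Supply check: Provo ships 15; Elko ships 75; Vail ships 70; Orem ships 120.)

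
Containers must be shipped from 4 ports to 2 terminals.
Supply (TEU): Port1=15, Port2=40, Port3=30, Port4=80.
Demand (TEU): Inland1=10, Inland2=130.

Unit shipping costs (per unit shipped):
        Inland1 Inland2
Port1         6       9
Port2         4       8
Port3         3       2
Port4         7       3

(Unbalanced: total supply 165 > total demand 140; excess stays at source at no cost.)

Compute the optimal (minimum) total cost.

500

One minimum-cost allocation:
  Port2->Inland1: 10 × 4 = 40
  Port2->Inland2: 20 × 8 = 160
  Port3->Inland2: 30 × 2 = 60
  Port4->Inland2: 80 × 3 = 240
Total = 40 + 160 + 60 + 240 = 500.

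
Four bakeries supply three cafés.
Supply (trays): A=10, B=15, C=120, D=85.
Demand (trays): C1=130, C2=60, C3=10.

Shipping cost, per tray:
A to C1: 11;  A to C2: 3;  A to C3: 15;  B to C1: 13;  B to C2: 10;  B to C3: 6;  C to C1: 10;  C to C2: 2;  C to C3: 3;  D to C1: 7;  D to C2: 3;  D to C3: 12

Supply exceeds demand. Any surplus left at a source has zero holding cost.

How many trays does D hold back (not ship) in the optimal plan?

0

Minimum-cost shipments:
  C->C1: 45 trays
  C->C2: 60 trays
  C->C3: 10 trays
  D->C1: 85 trays
Total cost = 1195.
D ships 85 of its 85, leaving 0.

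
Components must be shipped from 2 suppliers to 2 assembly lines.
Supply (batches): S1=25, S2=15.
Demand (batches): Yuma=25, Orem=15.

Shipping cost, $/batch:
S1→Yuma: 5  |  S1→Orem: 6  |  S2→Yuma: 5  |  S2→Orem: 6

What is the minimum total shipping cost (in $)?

215

One minimum-cost allocation:
  S1→Yuma: 10 × $5 = $50
  S1→Orem: 15 × $6 = $90
  S2→Yuma: 15 × $5 = $75
Total = 50 + 90 + 75 = $215.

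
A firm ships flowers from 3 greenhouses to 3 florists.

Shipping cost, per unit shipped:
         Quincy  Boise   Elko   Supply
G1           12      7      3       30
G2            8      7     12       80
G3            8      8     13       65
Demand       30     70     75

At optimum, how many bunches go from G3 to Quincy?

Solving gives:
  G1→Elko: 30 bunches
  G2→Boise: 35 bunches
  G2→Elko: 45 bunches
  G3→Quincy: 30 bunches
  G3→Boise: 35 bunches
Total cost = 1395.
So G3→Quincy carries 30 bunches.

30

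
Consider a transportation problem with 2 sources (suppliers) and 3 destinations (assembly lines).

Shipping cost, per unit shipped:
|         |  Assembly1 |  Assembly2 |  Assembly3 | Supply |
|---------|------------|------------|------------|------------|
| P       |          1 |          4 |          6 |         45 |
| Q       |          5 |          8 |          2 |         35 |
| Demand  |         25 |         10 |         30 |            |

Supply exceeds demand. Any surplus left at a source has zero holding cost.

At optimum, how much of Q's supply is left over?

Minimum-cost shipments:
  P to Assembly1: 25 × 1 = 25
  P to Assembly2: 10 × 4 = 40
  Q to Assembly3: 30 × 2 = 60
Total cost = 125.
Q ships 30 of its 35, leaving 5.

5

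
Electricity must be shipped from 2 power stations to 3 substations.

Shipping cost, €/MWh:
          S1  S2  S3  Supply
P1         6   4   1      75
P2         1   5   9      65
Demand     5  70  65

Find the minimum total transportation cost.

Optimal allocation:
  P1–S2: 10 MWh
  P1–S3: 65 MWh
  P2–S1: 5 MWh
  P2–S2: 60 MWh
Total cost = €410.

410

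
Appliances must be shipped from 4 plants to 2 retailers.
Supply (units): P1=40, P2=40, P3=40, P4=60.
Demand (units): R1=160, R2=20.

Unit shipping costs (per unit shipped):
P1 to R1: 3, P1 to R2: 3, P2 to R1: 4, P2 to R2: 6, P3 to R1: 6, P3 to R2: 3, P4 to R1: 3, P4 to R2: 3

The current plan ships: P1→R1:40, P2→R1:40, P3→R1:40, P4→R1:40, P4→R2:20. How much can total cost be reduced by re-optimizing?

60

Current plan cost = 40·3 + 40·4 + 40·6 + 40·3 + 20·3 = 700.
Optimal plan:
  P1→R1: 40 × 3 = 120
  P2→R1: 40 × 4 = 160
  P3→R1: 20 × 6 = 120
  P3→R2: 20 × 3 = 60
  P4→R1: 60 × 3 = 180
Optimal cost = 640.
Saving = 700 − 640 = 60.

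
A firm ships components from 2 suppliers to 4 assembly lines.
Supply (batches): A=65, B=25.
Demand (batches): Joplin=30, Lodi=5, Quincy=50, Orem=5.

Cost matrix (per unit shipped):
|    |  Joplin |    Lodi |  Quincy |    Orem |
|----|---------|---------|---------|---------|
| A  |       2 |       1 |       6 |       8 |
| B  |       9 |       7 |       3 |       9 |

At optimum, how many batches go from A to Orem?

Solving gives:
  A–Joplin: 30 × 2 = 60
  A–Lodi: 5 × 1 = 5
  A–Quincy: 25 × 6 = 150
  A–Orem: 5 × 8 = 40
  B–Quincy: 25 × 3 = 75
Total cost = 330.
So A→Orem carries 5 batches.

5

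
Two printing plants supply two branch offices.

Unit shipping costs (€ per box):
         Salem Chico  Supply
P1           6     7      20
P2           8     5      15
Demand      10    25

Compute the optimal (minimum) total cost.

205

Optimal allocation:
  P1–Salem: 10 × €6 = €60
  P1–Chico: 10 × €7 = €70
  P2–Chico: 15 × €5 = €75
Total = 60 + 70 + 75 = €205.
(Supply check: P1 ships 20; P2 ships 15.)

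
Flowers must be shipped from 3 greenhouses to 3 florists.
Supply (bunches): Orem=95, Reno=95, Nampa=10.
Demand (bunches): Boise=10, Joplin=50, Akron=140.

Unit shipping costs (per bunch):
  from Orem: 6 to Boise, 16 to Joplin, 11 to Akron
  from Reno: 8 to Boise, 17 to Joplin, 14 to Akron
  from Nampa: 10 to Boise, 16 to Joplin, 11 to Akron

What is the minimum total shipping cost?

Optimal allocation:
  Orem→Akron: 95 × 11 = 1045
  Reno→Boise: 10 × 8 = 80
  Reno→Joplin: 50 × 17 = 850
  Reno→Akron: 35 × 14 = 490
  Nampa→Akron: 10 × 11 = 110
Total = 1045 + 80 + 850 + 490 + 110 = 2575.
(Supply check: Orem ships 95; Reno ships 95; Nampa ships 10.)

2575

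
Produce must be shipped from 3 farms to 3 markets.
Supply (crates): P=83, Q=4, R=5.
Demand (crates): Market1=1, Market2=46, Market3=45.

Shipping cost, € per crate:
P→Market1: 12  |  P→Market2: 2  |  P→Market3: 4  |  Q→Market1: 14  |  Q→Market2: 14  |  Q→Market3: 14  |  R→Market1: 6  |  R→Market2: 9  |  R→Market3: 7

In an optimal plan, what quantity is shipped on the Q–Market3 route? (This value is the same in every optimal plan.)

The minimum-cost plan:
  P→Market2: 46 × €2 = €92
  P→Market3: 37 × €4 = €148
  Q→Market3: 4 × €14 = €56
  R→Market1: 1 × €6 = €6
  R→Market3: 4 × €7 = €28
Total cost = €330.
So Q→Market3 carries 4 crates.

4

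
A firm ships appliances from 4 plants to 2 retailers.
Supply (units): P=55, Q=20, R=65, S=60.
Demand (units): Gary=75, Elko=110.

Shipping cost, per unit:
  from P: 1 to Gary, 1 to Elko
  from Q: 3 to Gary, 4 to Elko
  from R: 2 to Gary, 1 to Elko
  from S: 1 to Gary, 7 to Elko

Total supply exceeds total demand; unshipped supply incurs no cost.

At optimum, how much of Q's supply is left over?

An optimal plan:
  P→Gary: 10 × 1 = 10
  P→Elko: 45 × 1 = 45
  Q→Gary: 5 × 3 = 15
  R→Elko: 65 × 1 = 65
  S→Gary: 60 × 1 = 60
Total cost = 195.
Q ships 5 of its 20, leaving 15.

15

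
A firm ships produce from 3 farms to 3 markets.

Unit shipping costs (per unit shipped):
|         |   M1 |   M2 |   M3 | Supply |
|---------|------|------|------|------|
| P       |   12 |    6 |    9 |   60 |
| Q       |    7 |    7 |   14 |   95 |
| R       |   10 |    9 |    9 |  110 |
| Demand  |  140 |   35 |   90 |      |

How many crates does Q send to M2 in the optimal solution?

Optimal shipments:
  P to M2: 35 crates
  P to M3: 25 crates
  Q to M1: 95 crates
  R to M1: 45 crates
  R to M3: 65 crates
Total cost = 2135.
The route Q→M2 is not used.

0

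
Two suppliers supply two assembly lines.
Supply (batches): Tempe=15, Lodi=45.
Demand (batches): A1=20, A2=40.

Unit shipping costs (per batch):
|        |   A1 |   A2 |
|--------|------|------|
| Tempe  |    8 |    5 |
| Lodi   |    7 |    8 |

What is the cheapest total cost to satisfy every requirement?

Optimal allocation:
  Tempe→A2: 15 batches
  Lodi→A1: 20 batches
  Lodi→A2: 25 batches
Total cost = 415.
(Supply check: Tempe ships 15; Lodi ships 45.)

415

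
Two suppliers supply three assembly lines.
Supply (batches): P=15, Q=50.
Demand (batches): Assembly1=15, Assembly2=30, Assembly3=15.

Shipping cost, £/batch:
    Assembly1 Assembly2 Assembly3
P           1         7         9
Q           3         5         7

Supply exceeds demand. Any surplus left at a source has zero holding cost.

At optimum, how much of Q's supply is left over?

5

An optimal plan:
  P->Assembly1: 15 × £1 = £15
  Q->Assembly2: 30 × £5 = £150
  Q->Assembly3: 15 × £7 = £105
Total cost = £270.
Q ships 45 of its 50, leaving 5.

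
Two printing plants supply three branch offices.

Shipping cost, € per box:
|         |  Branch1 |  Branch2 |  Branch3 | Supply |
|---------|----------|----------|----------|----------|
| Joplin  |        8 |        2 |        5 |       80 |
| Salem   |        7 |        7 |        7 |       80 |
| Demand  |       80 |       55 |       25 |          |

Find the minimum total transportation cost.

Optimal allocation:
  Joplin->Branch2: 55 × €2 = €110
  Joplin->Branch3: 25 × €5 = €125
  Salem->Branch1: 80 × €7 = €560
Total = 110 + 125 + 560 = €795.

795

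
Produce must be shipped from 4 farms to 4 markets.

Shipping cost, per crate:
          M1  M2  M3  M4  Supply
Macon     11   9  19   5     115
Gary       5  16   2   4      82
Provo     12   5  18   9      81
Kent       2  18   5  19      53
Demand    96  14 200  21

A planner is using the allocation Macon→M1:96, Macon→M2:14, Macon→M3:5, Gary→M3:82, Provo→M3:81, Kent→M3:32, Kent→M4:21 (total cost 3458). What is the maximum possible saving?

Current plan cost = 96·11 + 14·9 + 5·19 + 82·2 + 81·18 + 32·5 + 21·19 = 3458.
Optimal plan:
  Macon–M1: 94 crates
  Macon–M4: 21 crates
  Gary–M3: 82 crates
  Provo–M1: 2 crates
  Provo–M2: 14 crates
  Provo–M3: 65 crates
  Kent–M3: 53 crates
Optimal cost = 2832.
Saving = 3458 − 2832 = 626.

626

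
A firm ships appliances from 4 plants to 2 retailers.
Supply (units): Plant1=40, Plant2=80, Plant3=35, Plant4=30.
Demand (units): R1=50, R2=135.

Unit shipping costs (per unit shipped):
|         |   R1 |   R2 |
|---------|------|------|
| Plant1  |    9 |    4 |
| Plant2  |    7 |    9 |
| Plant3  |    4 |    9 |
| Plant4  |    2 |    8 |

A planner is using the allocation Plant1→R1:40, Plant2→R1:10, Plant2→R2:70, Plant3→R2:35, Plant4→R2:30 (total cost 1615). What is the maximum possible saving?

Current plan cost = 40·9 + 10·7 + 70·9 + 35·9 + 30·8 = 1615.
Optimal plan:
  Plant1→R2: 40 units
  Plant2→R2: 80 units
  Plant3→R1: 20 units
  Plant3→R2: 15 units
  Plant4→R1: 30 units
Optimal cost = 1155.
Saving = 1615 − 1155 = 460.

460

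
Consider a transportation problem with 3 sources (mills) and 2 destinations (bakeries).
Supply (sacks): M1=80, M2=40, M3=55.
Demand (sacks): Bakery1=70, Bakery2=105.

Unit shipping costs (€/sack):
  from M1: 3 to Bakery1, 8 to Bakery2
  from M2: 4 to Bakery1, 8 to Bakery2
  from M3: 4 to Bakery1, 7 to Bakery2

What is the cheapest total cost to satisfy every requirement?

995

An optimal shipping plan:
  M1–Bakery1: 70 × €3 = €210
  M1–Bakery2: 10 × €8 = €80
  M2–Bakery2: 40 × €8 = €320
  M3–Bakery2: 55 × €7 = €385
Total = 210 + 80 + 320 + 385 = €995.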